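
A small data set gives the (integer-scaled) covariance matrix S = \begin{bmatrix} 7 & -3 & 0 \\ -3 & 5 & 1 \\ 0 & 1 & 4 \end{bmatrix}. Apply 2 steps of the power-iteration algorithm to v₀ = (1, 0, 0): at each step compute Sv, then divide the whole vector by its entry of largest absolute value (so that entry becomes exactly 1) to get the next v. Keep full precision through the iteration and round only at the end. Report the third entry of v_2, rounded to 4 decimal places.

Sv0 = (7.00000, -3.00000, 0.00000); divide by 7.00000 → v1 = (1.00000, -0.42857, 0.00000)
Sv1 = (8.28571, -5.14286, -0.42857); divide by 8.28571 → v2 = (1.00000, -0.62069, -0.05172)
Requested entry of v2: -3/58 = -0.0517

-0.0517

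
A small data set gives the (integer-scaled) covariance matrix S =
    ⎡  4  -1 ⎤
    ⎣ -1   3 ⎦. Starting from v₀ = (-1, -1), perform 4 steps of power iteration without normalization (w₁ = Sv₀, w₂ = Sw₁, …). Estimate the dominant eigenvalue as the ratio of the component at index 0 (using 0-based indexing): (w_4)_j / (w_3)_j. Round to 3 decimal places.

w1 = Sv₀ = (-3, -2)
w2 = Sw1 = (-10, -3)
w3 = Sw2 = (-37, 1)
w4 = Sw3 = (-149, 40)
Ratio at component: -149 / -37 = 4.027

4.027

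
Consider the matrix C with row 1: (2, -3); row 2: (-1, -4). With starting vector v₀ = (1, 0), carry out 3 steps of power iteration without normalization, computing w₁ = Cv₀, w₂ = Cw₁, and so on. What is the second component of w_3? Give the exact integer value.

w1 = Cv₀ = (2·1 + (-3)·0; (-1)·1 + (-4)·0) = (2, -1)
w2 = Cw1 = (2·2 + (-3)·(-1); (-1)·2 + (-4)·(-1)) = (7, 2)
w3 = Cw2 = (8, -15)
The requested component of w3 is -15.

-15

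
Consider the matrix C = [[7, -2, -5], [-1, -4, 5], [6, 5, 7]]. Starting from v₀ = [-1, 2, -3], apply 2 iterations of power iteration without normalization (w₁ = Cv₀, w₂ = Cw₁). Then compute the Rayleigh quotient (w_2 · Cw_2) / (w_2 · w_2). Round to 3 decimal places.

w1 = Cv₀ = (4, -22, -17)
w2 = Cw1 = (157, -1, -205)
Cw2 = (2126, -1178, -498)
w2·Cw2 = 157·2126 + (-1)·(-1178) + (-205)·(-498) = 437050; w2·w2 = 157·157 + (-1)·(-1) + (-205)·(-205) = 66675
λ ≈ 437050/66675 = 6.555

λ ≈ 6.555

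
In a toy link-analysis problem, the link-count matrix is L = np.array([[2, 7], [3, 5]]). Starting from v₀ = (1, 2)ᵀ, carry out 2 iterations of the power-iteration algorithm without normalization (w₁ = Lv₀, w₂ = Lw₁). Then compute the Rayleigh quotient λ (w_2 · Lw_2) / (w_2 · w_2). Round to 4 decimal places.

8.3552

w1 = Lv₀ = (16, 13)
w2 = Lw1 = (123, 113)
Lw2 = (1037, 934)
w2·Lw2 = 123·1037 + 113·934 = 233093; w2·w2 = 123·123 + 113·113 = 27898
λ ≈ 233093/27898 = 8.3552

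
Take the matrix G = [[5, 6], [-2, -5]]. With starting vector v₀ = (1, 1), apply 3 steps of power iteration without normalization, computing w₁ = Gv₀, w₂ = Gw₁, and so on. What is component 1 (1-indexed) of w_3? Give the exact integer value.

143

w1 = Gv₀ = (5·1 + 6·1; (-2)·1 + (-5)·1) = (11, -7)
w2 = Gw1 = (5·11 + 6·(-7); (-2)·11 + (-5)·(-7)) = (13, 13)
w3 = Gw2 = (143, -91)
The requested component of w3 is 143.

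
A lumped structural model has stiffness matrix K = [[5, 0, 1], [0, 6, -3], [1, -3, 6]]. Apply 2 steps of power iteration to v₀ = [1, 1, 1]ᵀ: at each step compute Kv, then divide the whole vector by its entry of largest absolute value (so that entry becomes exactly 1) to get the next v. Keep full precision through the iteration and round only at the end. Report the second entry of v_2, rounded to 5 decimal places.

0.17647

Kv0 = (6.000000, 3.000000, 4.000000); divide by 6.000000 → v1 = (1.000000, 0.500000, 0.666667)
Kv1 = (5.666667, 1.000000, 3.500000); divide by 5.666667 → v2 = (1.000000, 0.176471, 0.617647)
Requested entry of v2: 6/34 = 0.17647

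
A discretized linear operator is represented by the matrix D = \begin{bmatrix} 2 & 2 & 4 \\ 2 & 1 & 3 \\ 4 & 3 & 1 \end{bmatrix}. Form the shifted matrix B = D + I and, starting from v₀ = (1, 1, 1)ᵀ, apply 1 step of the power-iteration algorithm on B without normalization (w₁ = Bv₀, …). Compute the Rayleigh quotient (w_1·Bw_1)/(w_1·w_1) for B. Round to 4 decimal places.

μ ≈ 8.4408

B = D + I has rows (3, 2, 4); (2, 2, 3); (4, 3, 2)
w1 = Bv₀ = (9, 7, 9)
Bw1 = (77, 59, 75)
w1·Bw1 = 1781; w1·w1 = 211; μ ≈ 1781/211 = 8.4408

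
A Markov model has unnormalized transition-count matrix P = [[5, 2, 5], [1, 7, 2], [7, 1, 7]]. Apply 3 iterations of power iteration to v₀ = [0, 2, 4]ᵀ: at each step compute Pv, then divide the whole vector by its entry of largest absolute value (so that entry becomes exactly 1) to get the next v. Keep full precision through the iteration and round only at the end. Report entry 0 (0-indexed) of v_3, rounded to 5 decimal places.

0.77273

Pv0 = (24.000000, 22.000000, 30.000000); divide by 30.000000 → v1 = (0.800000, 0.733333, 1.000000)
Pv1 = (10.466667, 7.933333, 13.333333); divide by 13.333333 → v2 = (0.785000, 0.595000, 1.000000)
Pv2 = (10.115000, 6.950000, 13.090000); divide by 13.090000 → v3 = (0.772727, 0.530940, 1.000000)
Requested entry of v3: 4046/5236 = 0.77273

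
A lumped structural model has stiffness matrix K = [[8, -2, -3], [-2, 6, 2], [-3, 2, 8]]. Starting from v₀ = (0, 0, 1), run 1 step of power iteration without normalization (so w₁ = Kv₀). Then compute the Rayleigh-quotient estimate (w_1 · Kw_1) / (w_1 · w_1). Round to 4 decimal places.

w1 = Kv₀ = (8·0 + (-2)·0 + (-3)·1; (-2)·0 + 6·0 + 2·1; (-3)·0 + 2·0 + 8·1) = (-3, 2, 8)
Kw1 = (-52, 34, 77)
w1·Kw1 = (-3)·(-52) + 2·34 + 8·77 = 840; w1·w1 = (-3)·(-3) + 2·2 + 8·8 = 77
λ ≈ 840/77 = 10.9091

λ ≈ 10.9091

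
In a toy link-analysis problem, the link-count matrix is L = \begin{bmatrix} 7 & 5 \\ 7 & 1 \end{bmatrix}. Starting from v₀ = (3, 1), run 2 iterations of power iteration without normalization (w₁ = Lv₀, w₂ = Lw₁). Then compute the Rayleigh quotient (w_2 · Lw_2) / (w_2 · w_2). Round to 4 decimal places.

λ ≈ 10.6658

w1 = Lv₀ = (26, 22)
w2 = Lw1 = (292, 204)
Lw2 = (3064, 2248)
w2·Lw2 = 292·3064 + 204·2248 = 1353280; w2·w2 = 292·292 + 204·204 = 126880
λ ≈ 1353280/126880 = 10.6658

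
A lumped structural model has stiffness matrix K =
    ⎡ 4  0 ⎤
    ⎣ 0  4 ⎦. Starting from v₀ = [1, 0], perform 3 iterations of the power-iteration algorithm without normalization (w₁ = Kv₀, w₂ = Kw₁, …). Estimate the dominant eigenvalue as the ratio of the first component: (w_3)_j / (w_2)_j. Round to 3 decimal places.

4.000

w1 = Kv₀ = (4·1 + 0·0; 0·1 + 4·0) = (4, 0)
w2 = Kw1 = (4·4 + 0·0; 0·4 + 4·0) = (16, 0)
w3 = Kw2 = (64, 0)
Ratio at component: 64 / 16 = 4.000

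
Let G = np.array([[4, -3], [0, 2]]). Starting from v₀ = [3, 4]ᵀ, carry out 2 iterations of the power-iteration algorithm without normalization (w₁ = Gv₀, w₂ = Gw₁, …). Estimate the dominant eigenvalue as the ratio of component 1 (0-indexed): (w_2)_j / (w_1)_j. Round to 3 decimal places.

w1 = Gv₀ = (4·3 + (-3)·4; 0·3 + 2·4) = (0, 8)
w2 = Gw1 = (4·0 + (-3)·8; 0·0 + 2·8) = (-24, 16)
Ratio at component: 16 / 8 = 2.000

2.000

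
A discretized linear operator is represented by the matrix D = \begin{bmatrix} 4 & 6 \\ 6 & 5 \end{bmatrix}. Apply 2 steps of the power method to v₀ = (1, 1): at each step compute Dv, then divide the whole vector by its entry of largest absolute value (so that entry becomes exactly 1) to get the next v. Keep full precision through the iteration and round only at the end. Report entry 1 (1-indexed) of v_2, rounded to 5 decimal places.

0.92174

Dv0 = (10.000000, 11.000000); divide by 11.000000 → v1 = (0.909091, 1.000000)
Dv1 = (9.636364, 10.454545); divide by 10.454545 → v2 = (0.921739, 1.000000)
Requested entry of v2: 106/115 = 0.92174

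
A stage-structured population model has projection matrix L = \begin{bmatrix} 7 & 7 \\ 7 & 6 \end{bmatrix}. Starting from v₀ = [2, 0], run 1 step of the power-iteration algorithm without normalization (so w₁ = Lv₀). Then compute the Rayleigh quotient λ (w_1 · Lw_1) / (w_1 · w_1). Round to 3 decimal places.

w1 = Lv₀ = (14, 14)
Lw1 = (196, 182)
w1·Lw1 = 14·196 + 14·182 = 5292; w1·w1 = 14·14 + 14·14 = 392
λ ≈ 5292/392 = 13.500

λ ≈ 13.500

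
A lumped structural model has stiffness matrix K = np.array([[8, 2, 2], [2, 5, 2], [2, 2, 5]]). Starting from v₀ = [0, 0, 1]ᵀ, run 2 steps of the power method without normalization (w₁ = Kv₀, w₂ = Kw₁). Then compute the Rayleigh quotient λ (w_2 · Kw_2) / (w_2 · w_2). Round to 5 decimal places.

w1 = Kv₀ = (8·0 + 2·0 + 2·1; 2·0 + 5·0 + 2·1; 2·0 + 2·0 + 5·1) = (2, 2, 5)
w2 = Kw1 = (8·2 + 2·2 + 2·5; 2·2 + 5·2 + 2·5; 2·2 + 2·2 + 5·5) = (30, 24, 33)
Kw2 = (354, 246, 273)
w2·Kw2 = 30·354 + 24·246 + 33·273 = 25533; w2·w2 = 30·30 + 24·24 + 33·33 = 2565
λ ≈ 25533/2565 = 9.95439

9.95439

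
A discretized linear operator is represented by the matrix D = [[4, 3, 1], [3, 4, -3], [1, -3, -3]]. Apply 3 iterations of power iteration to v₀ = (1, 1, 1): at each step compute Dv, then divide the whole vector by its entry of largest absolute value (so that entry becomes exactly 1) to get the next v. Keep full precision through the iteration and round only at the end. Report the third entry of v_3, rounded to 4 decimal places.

Dv0 = (8.00000, 4.00000, -5.00000); divide by 8.00000 → v1 = (1.00000, 0.50000, -0.62500)
Dv1 = (4.87500, 6.87500, 1.37500); divide by 6.87500 → v2 = (0.70909, 1.00000, 0.20000)
Dv2 = (6.03636, 5.52727, -2.89091); divide by 6.03636 → v3 = (1.00000, 0.91566, -0.47892)
Requested entry of v3: -159/332 = -0.4789

-0.4789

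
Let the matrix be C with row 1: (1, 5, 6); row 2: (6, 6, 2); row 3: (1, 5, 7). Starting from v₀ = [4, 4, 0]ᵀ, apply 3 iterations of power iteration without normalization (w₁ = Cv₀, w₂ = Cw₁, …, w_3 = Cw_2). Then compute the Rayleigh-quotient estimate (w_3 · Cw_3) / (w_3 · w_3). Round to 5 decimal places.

13.18379

w1 = Cv₀ = (1·4 + 5·4 + 6·0; 6·4 + 6·4 + 2·0; 1·4 + 5·4 + 7·0) = (24, 48, 24)
w2 = Cw1 = (1·24 + 5·48 + 6·24; 6·24 + 6·48 + 2·24; 1·24 + 5·48 + 7·24) = (408, 480, 432)
w3 = Cw2 = (5400, 6192, 5832)
Cw3 = (71352, 81216, 77184)
w3·Cw3 = 5400·71352 + 6192·81216 + 5832·77184 = 1338327360; w3·w3 = 5400·5400 + 6192·6192 + 5832·5832 = 101513088
λ ≈ 1338327360/101513088 = 13.18379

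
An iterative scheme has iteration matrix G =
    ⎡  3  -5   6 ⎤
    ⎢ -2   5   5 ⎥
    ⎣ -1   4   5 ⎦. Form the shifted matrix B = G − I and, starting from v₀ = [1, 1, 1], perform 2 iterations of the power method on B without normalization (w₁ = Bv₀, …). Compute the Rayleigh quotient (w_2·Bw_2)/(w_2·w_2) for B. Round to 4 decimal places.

B = G − I has rows (2, -5, 6); (-2, 4, 5); (-1, 4, 4)
w1 = Bv₀ = (3, 7, 7)
w2 = Bw1 = (13, 57, 53)
Bw2 = (59, 467, 427)
w2·Bw2 = 50017; w2·w2 = 6227; μ ≈ 50017/6227 = 8.0323

μ ≈ 8.0323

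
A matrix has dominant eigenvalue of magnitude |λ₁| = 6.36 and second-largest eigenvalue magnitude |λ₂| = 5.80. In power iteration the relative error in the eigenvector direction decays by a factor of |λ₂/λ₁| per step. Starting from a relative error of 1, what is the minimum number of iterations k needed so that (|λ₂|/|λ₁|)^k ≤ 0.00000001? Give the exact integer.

200

|λ₂/λ₁| = 5.80/6.36 = 0.91195
Need k ≥ ln(0.00000001) / ln(0.91195) = -18.4207 / -0.0922 ≈ 199.854
Smallest integer k satisfying the bound: 200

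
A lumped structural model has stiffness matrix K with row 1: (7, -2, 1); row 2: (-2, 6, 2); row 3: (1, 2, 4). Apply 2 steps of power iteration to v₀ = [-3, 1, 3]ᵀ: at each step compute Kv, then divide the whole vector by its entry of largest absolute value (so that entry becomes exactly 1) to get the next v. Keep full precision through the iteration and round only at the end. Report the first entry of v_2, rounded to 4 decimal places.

-0.9706

Kv0 = (-20.00000, 18.00000, 11.00000); divide by -20.00000 → v1 = (1.00000, -0.90000, -0.55000)
Kv1 = (8.25000, -8.50000, -3.00000); divide by -8.50000 → v2 = (-0.97059, 1.00000, 0.35294)
Requested entry of v2: -165/170 = -0.9706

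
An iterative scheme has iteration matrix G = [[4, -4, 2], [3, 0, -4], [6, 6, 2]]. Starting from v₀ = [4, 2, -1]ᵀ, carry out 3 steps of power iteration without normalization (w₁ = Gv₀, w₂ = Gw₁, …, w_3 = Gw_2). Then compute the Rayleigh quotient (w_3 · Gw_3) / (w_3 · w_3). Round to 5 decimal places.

λ ≈ 2.47593

w1 = Gv₀ = (4·4 + (-4)·2 + 2·(-1); 3·4 + 0·2 + (-4)·(-1); 6·4 + 6·2 + 2·(-1)) = (6, 16, 34)
w2 = Gw1 = (4·6 + (-4)·16 + 2·34; 3·6 + 0·16 + (-4)·34; 6·6 + 6·16 + 2·34) = (28, -118, 200)
w3 = Gw2 = (984, -716, -140)
Gw3 = (6520, 3512, 1328)
w3·Gw3 = 984·6520 + (-716)·3512 + (-140)·1328 = 3715168; w3·w3 = 984·984 + (-716)·(-716) + (-140)·(-140) = 1500512
λ ≈ 3715168/1500512 = 2.47593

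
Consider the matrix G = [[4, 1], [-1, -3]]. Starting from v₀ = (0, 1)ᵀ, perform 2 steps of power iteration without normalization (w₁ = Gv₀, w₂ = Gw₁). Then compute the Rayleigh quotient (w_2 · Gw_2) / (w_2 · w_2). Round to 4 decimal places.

λ ≈ -2.8923

w1 = Gv₀ = (1, -3)
w2 = Gw1 = (1, 8)
Gw2 = (12, -25)
w2·Gw2 = 1·12 + 8·(-25) = -188; w2·w2 = 1·1 + 8·8 = 65
λ ≈ -188/65 = -2.8923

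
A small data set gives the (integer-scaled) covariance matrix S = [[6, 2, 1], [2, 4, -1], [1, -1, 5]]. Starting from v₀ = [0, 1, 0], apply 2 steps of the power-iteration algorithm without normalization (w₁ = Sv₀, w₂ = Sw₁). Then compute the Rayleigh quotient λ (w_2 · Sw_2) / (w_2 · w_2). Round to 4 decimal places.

λ ≈ 6.8143

w1 = Sv₀ = (6·0 + 2·1 + 1·0; 2·0 + 4·1 + (-1)·0; 1·0 + (-1)·1 + 5·0) = (2, 4, -1)
w2 = Sw1 = (6·2 + 2·4 + 1·(-1); 2·2 + 4·4 + (-1)·(-1); 1·2 + (-1)·4 + 5·(-1)) = (19, 21, -7)
Sw2 = (149, 129, -37)
w2·Sw2 = 19·149 + 21·129 + (-7)·(-37) = 5799; w2·w2 = 19·19 + 21·21 + (-7)·(-7) = 851
λ ≈ 5799/851 = 6.8143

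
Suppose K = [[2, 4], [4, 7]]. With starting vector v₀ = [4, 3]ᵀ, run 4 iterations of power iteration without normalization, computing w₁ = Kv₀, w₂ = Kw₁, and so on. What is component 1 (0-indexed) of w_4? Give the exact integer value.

28803

w1 = Kv₀ = (20, 37)
w2 = Kw1 = (188, 339)
w3 = Kw2 = (1732, 3125)
w4 = Kw3 = (15964, 28803)
The requested component of w4 is 28803.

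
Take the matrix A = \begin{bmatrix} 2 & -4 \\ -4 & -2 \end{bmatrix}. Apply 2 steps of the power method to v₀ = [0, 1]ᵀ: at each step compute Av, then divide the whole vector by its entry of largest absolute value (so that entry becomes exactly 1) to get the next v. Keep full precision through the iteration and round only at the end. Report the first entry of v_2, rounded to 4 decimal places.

Av0 = (-4.00000, -2.00000); divide by -4.00000 → v1 = (1.00000, 0.50000)
Av1 = (0.00000, -5.00000); divide by -5.00000 → v2 = (0.00000, 1.00000)
Requested entry of v2: 0/20 = 0.0000

0.0000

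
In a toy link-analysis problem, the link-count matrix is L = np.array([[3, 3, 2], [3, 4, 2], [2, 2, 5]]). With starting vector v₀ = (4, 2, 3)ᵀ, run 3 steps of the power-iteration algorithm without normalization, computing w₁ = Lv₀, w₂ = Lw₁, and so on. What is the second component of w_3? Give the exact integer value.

2002

w1 = Lv₀ = (3·4 + 3·2 + 2·3; 3·4 + 4·2 + 2·3; 2·4 + 2·2 + 5·3) = (24, 26, 27)
w2 = Lw1 = (3·24 + 3·26 + 2·27; 3·24 + 4·26 + 2·27; 2·24 + 2·26 + 5·27) = (204, 230, 235)
w3 = Lw2 = (1772, 2002, 2043)
The requested component of w3 is 2002.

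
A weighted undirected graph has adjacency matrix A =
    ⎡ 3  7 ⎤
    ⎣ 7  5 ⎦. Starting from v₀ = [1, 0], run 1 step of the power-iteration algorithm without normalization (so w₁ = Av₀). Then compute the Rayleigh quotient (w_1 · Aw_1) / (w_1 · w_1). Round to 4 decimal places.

w1 = Av₀ = (3·1 + 7·0; 7·1 + 5·0) = (3, 7)
Aw1 = (58, 56)
w1·Aw1 = 3·58 + 7·56 = 566; w1·w1 = 3·3 + 7·7 = 58
λ ≈ 566/58 = 9.7586

λ ≈ 9.7586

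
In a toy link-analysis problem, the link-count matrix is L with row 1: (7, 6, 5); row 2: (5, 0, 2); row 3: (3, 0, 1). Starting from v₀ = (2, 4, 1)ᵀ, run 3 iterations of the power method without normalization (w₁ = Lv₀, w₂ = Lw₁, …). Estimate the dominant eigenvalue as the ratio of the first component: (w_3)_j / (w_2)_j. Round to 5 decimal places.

w1 = Lv₀ = (7·2 + 6·4 + 5·1; 5·2 + 0·4 + 2·1; 3·2 + 0·4 + 1·1) = (43, 12, 7)
w2 = Lw1 = (7·43 + 6·12 + 5·7; 5·43 + 0·12 + 2·7; 3·43 + 0·12 + 1·7) = (408, 229, 136)
w3 = Lw2 = (4910, 2312, 1360)
Ratio at component: 4910 / 408 = 12.03431

λ ≈ 12.03431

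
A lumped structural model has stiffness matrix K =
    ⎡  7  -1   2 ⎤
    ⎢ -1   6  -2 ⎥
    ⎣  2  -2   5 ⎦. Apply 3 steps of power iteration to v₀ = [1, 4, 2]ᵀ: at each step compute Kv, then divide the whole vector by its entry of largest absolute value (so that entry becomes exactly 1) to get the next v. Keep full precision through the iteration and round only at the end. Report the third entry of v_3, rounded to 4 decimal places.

-0.2518

Kv0 = (7.00000, 19.00000, 4.00000); divide by 19.00000 → v1 = (0.36842, 1.00000, 0.21053)
Kv1 = (2.00000, 5.21053, -0.21053); divide by 5.21053 → v2 = (0.38384, 1.00000, -0.04040)
Kv2 = (1.60606, 5.69697, -1.43434); divide by 5.69697 → v3 = (0.28191, 1.00000, -0.25177)
Requested entry of v3: -142/564 = -0.2518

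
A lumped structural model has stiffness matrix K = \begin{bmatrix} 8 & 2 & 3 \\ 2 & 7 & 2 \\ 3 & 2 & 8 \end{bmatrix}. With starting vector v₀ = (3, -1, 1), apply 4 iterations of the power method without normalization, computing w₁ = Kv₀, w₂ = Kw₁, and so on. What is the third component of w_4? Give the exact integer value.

31145

w1 = Kv₀ = (25, 1, 15)
w2 = Kw1 = (247, 87, 197)
w3 = Kw2 = (2741, 1497, 2491)
w4 = Kw3 = (32395, 20943, 31145)
The requested component of w4 is 31145.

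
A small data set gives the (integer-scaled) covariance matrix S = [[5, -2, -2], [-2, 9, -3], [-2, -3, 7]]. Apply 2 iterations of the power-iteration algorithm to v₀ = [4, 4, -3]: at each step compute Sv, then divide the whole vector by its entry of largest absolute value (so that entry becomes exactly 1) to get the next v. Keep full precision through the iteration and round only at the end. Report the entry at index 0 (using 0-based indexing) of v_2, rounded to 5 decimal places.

Sv0 = (18.000000, 37.000000, -41.000000); divide by -41.000000 → v1 = (-0.439024, -0.902439, 1.000000)
Sv1 = (-2.390244, -10.243902, 10.585366); divide by 10.585366 → v2 = (-0.225806, -0.967742, 1.000000)
Requested entry of v2: 98/-434 = -0.22581

-0.22581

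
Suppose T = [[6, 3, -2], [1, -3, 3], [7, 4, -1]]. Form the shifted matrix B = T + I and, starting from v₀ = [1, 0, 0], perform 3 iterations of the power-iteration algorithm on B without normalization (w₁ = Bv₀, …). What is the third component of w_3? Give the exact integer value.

B = T + I has rows (7, 3, -2); (1, -2, 3); (7, 4, 0)
w1 = Bv₀ = (7·1 + 3·0 + (-2)·0; 1·1 + (-2)·0 + 3·0; 7·1 + 4·0 + 0·0) = (7, 1, 7)
w2 = Bw1 = (7·7 + 3·1 + (-2)·7; 1·7 + (-2)·1 + 3·7; 7·7 + 4·1 + 0·7) = (38, 26, 53)
w3 = Bw2 = (238, 145, 370)
Requested component of w3: 370

370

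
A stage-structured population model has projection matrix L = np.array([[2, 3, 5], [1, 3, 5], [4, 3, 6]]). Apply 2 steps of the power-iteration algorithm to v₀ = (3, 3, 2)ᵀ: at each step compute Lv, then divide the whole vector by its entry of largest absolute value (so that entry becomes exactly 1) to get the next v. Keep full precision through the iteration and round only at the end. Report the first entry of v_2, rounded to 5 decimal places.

0.77198

Lv0 = (25.000000, 22.000000, 33.000000); divide by 33.000000 → v1 = (0.757576, 0.666667, 1.000000)
Lv1 = (8.515152, 7.757576, 11.030303); divide by 11.030303 → v2 = (0.771978, 0.703297, 1.000000)
Requested entry of v2: 281/364 = 0.77198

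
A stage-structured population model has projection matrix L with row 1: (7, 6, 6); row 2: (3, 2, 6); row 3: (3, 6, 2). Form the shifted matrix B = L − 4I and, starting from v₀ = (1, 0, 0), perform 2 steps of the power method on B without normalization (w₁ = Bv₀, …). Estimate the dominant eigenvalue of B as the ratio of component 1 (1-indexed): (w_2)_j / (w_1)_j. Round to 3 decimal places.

μ ≈ 15.000

B = L − 4I has rows (3, 6, 6); (3, -2, 6); (3, 6, -2)
w1 = Bv₀ = (3·1 + 6·0 + 6·0; 3·1 + (-2)·0 + 6·0; 3·1 + 6·0 + (-2)·0) = (3, 3, 3)
w2 = Bw1 = (3·3 + 6·3 + 6·3; 3·3 + (-2)·3 + 6·3; 3·3 + 6·3 + (-2)·3) = (45, 21, 21)
Ratio: 45/3 = 15.000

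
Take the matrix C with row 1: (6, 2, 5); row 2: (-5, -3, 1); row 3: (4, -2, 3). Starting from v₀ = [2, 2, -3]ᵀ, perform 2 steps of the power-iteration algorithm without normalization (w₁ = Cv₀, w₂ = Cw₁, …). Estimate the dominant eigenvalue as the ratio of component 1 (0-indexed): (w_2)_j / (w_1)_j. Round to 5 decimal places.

w1 = Cv₀ = (6·2 + 2·2 + 5·(-3); (-5)·2 + (-3)·2 + 1·(-3); 4·2 + (-2)·2 + 3·(-3)) = (1, -19, -5)
w2 = Cw1 = (6·1 + 2·(-19) + 5·(-5); (-5)·1 + (-3)·(-19) + 1·(-5); 4·1 + (-2)·(-19) + 3·(-5)) = (-57, 47, 27)
Ratio at component: 47 / -19 = -2.47368

λ ≈ -2.47368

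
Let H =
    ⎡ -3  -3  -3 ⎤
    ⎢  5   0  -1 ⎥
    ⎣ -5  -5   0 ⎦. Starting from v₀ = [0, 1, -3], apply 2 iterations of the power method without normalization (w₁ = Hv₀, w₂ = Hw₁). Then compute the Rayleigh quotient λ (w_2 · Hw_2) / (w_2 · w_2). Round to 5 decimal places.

w1 = Hv₀ = (6, 3, -5)
w2 = Hw1 = (-12, 35, -45)
Hw2 = (66, -15, -115)
w2·Hw2 = (-12)·66 + 35·(-15) + (-45)·(-115) = 3858; w2·w2 = (-12)·(-12) + 35·35 + (-45)·(-45) = 3394
λ ≈ 3858/3394 = 1.13671

λ ≈ 1.13671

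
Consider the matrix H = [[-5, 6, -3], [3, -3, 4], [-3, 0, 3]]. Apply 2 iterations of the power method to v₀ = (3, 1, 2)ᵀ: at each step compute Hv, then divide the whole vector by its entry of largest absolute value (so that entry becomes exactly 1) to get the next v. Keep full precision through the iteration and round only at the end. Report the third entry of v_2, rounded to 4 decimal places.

Hv0 = (-15.00000, 14.00000, -3.00000); divide by -15.00000 → v1 = (1.00000, -0.93333, 0.20000)
Hv1 = (-11.20000, 6.60000, -2.40000); divide by -11.20000 → v2 = (1.00000, -0.58929, 0.21429)
Requested entry of v2: 36/168 = 0.2143

0.2143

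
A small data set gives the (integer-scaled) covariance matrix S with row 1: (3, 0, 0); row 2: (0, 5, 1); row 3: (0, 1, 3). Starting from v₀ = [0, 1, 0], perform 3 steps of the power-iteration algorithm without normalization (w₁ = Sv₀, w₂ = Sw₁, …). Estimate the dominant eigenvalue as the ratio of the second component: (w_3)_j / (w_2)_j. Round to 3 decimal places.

λ ≈ 5.308

w1 = Sv₀ = (3·0 + 0·1 + 0·0; 0·0 + 5·1 + 1·0; 0·0 + 1·1 + 3·0) = (0, 5, 1)
w2 = Sw1 = (3·0 + 0·5 + 0·1; 0·0 + 5·5 + 1·1; 0·0 + 1·5 + 3·1) = (0, 26, 8)
w3 = Sw2 = (0, 138, 50)
Ratio at component: 138 / 26 = 5.308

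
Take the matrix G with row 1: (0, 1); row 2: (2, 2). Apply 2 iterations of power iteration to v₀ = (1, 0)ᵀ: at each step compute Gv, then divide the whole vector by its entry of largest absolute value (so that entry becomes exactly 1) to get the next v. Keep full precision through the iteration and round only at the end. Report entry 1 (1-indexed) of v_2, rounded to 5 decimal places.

0.50000

Gv0 = (0.000000, 2.000000); divide by 2.000000 → v1 = (0.000000, 1.000000)
Gv1 = (1.000000, 2.000000); divide by 2.000000 → v2 = (0.500000, 1.000000)
Requested entry of v2: 2/4 = 0.50000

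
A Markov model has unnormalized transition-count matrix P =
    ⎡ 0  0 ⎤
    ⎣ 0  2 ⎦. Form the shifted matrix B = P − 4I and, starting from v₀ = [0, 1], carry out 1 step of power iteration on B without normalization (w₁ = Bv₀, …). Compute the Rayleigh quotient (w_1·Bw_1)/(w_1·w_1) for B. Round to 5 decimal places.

μ ≈ -2.00000

B = P − 4I has rows (-4, 0); (0, -2)
w1 = Bv₀ = ((-4)·0 + 0·1; 0·0 + (-2)·1) = (0, -2)
Bw1 = (0, 4)
w1·Bw1 = -8; w1·w1 = 4; μ ≈ -8/4 = -2.00000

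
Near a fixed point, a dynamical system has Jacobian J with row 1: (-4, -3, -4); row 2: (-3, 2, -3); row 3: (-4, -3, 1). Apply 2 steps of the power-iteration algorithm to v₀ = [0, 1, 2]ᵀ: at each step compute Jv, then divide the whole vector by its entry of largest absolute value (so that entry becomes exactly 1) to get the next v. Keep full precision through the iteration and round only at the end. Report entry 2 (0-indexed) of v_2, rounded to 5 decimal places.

Jv0 = (-11.000000, -4.000000, -1.000000); divide by -11.000000 → v1 = (1.000000, 0.363636, 0.090909)
Jv1 = (-5.454545, -2.545455, -5.000000); divide by -5.454545 → v2 = (1.000000, 0.466667, 0.916667)
Requested entry of v2: 55/60 = 0.91667

0.91667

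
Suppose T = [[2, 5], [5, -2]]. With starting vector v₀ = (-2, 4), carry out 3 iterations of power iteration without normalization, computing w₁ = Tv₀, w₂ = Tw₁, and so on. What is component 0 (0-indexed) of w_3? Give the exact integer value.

w1 = Tv₀ = (16, -18)
w2 = Tw1 = (-58, 116)
w3 = Tw2 = (464, -522)
The requested component of w3 is 464.

464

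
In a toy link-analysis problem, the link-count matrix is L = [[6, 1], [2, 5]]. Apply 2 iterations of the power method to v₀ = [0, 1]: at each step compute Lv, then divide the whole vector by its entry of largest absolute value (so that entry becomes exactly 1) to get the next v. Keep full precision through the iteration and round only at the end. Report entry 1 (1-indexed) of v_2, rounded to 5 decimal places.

0.40741

Lv0 = (1.000000, 5.000000); divide by 5.000000 → v1 = (0.200000, 1.000000)
Lv1 = (2.200000, 5.400000); divide by 5.400000 → v2 = (0.407407, 1.000000)
Requested entry of v2: 11/27 = 0.40741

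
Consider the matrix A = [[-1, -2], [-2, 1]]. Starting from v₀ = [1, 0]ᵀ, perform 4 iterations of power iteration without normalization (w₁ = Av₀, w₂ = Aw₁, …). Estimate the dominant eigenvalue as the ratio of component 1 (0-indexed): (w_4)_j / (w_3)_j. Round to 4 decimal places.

w1 = Av₀ = ((-1)·1 + (-2)·0; (-2)·1 + 1·0) = (-1, -2)
w2 = Aw1 = ((-1)·(-1) + (-2)·(-2); (-2)·(-1) + 1·(-2)) = (5, 0)
w3 = Aw2 = (-5, -10)
w4 = Aw3 = (25, 0)
Ratio at component: 0 / -10 = 0.0000

λ ≈ 0.0000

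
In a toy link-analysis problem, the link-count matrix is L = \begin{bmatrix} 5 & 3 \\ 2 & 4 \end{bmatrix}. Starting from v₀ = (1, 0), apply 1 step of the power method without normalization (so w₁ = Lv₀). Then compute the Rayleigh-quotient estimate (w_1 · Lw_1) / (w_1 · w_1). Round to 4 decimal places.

λ ≈ 6.5862

w1 = Lv₀ = (5·1 + 3·0; 2·1 + 4·0) = (5, 2)
Lw1 = (31, 18)
w1·Lw1 = 5·31 + 2·18 = 191; w1·w1 = 5·5 + 2·2 = 29
λ ≈ 191/29 = 6.5862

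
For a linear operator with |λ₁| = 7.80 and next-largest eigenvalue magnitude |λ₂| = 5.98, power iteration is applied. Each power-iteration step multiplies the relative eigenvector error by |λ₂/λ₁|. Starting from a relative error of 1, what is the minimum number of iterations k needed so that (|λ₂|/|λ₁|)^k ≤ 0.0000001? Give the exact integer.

61

|λ₂/λ₁| = 5.98/7.80 = 0.76667
Need k ≥ ln(0.0000001) / ln(0.76667) = -16.1181 / -0.2657 ≈ 60.662
Smallest integer k satisfying the bound: 61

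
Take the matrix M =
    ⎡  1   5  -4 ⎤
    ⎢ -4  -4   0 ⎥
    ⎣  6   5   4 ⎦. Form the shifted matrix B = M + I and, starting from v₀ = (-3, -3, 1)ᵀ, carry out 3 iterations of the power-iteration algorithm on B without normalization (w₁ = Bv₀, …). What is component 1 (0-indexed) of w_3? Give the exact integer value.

B = M + I has rows (2, 5, -4); (-4, -3, 0); (6, 5, 5)
w1 = Bv₀ = (2·(-3) + 5·(-3) + (-4)·1; (-4)·(-3) + (-3)·(-3) + 0·1; 6·(-3) + 5·(-3) + 5·1) = (-25, 21, -28)
w2 = Bw1 = (2·(-25) + 5·21 + (-4)·(-28); (-4)·(-25) + (-3)·21 + 0·(-28); 6·(-25) + 5·21 + 5·(-28)) = (167, 37, -185)
w3 = Bw2 = (1259, -779, 262)
Requested component of w3: -779

-779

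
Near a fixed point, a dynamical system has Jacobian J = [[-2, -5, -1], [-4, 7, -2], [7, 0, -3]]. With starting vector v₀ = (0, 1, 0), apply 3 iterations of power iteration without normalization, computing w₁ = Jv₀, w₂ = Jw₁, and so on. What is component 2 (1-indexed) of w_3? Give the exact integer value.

653

w1 = Jv₀ = ((-2)·0 + (-5)·1 + (-1)·0; (-4)·0 + 7·1 + (-2)·0; 7·0 + 0·1 + (-3)·0) = (-5, 7, 0)
w2 = Jw1 = ((-2)·(-5) + (-5)·7 + (-1)·0; (-4)·(-5) + 7·7 + (-2)·0; 7·(-5) + 0·7 + (-3)·0) = (-25, 69, -35)
w3 = Jw2 = (-260, 653, -70)
The requested component of w3 is 653.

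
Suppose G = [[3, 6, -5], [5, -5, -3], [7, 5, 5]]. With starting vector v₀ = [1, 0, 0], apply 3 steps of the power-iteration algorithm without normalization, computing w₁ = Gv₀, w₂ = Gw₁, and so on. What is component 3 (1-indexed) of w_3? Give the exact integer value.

w1 = Gv₀ = (3·1 + 6·0 + (-5)·0; 5·1 + (-5)·0 + (-3)·0; 7·1 + 5·0 + 5·0) = (3, 5, 7)
w2 = Gw1 = (3·3 + 6·5 + (-5)·7; 5·3 + (-5)·5 + (-3)·7; 7·3 + 5·5 + 5·7) = (4, -31, 81)
w3 = Gw2 = (-579, -68, 278)
The requested component of w3 is 278.

278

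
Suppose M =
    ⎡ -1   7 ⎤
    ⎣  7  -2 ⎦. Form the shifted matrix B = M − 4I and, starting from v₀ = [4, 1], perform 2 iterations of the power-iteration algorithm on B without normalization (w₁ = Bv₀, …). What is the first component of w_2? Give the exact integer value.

219

B = M − 4I has rows (-5, 7); (7, -6)
w1 = Bv₀ = (-13, 22)
w2 = Bw1 = (219, -223)
Requested component of w2: 219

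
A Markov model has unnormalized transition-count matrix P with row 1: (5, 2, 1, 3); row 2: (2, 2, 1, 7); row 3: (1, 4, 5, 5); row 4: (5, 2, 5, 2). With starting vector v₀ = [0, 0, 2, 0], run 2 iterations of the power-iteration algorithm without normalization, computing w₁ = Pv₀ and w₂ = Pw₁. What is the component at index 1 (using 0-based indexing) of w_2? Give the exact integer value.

88

w1 = Pv₀ = (2, 2, 10, 10)
w2 = Pw1 = (54, 88, 110, 84)
The requested component of w2 is 88.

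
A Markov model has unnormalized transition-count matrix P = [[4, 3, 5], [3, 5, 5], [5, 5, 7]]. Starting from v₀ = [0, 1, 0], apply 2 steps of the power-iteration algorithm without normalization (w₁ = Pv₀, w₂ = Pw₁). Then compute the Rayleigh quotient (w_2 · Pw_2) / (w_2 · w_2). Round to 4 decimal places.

w1 = Pv₀ = (4·0 + 3·1 + 5·0; 3·0 + 5·1 + 5·0; 5·0 + 5·1 + 7·0) = (3, 5, 5)
w2 = Pw1 = (4·3 + 3·5 + 5·5; 3·3 + 5·5 + 5·5; 5·3 + 5·5 + 7·5) = (52, 59, 75)
Pw2 = (760, 826, 1080)
w2·Pw2 = 52·760 + 59·826 + 75·1080 = 169254; w2·w2 = 52·52 + 59·59 + 75·75 = 11810
λ ≈ 169254/11810 = 14.3314

14.3314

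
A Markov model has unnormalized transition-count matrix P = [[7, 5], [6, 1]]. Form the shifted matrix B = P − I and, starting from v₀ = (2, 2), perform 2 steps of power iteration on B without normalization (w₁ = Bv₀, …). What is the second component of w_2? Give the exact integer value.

132

B = P − I has rows (6, 5); (6, 0)
w1 = Bv₀ = (6·2 + 5·2; 6·2 + 0·2) = (22, 12)
w2 = Bw1 = (6·22 + 5·12; 6·22 + 0·12) = (192, 132)
Requested component of w2: 132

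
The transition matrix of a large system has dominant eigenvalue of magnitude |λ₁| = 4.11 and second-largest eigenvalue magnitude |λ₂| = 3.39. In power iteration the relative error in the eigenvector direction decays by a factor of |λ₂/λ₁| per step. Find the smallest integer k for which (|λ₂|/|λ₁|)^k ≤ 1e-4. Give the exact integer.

|λ₂/λ₁| = 3.39/4.11 = 0.82482
Need k ≥ ln(1e-4) / ln(0.82482) = -9.2103 / -0.1926 ≈ 47.823
Smallest integer k satisfying the bound: 48

48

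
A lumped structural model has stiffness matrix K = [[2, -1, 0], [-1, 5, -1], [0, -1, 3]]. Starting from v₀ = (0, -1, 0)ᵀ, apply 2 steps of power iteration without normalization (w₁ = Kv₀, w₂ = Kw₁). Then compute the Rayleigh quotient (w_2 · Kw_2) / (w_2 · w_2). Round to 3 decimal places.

w1 = Kv₀ = (2·0 + (-1)·(-1) + 0·0; (-1)·0 + 5·(-1) + (-1)·0; 0·0 + (-1)·(-1) + 3·0) = (1, -5, 1)
w2 = Kw1 = (2·1 + (-1)·(-5) + 0·1; (-1)·1 + 5·(-5) + (-1)·1; 0·1 + (-1)·(-5) + 3·1) = (7, -27, 8)
Kw2 = (41, -150, 51)
w2·Kw2 = 7·41 + (-27)·(-150) + 8·51 = 4745; w2·w2 = 7·7 + (-27)·(-27) + 8·8 = 842
λ ≈ 4745/842 = 5.635

λ ≈ 5.635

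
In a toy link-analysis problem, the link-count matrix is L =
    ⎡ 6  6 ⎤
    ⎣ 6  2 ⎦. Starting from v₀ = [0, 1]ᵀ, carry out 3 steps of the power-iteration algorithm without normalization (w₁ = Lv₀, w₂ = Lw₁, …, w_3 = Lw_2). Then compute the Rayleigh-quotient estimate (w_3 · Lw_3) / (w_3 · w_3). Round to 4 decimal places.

w1 = Lv₀ = (6·0 + 6·1; 6·0 + 2·1) = (6, 2)
w2 = Lw1 = (6·6 + 6·2; 6·6 + 2·2) = (48, 40)
w3 = Lw2 = (528, 368)
Lw3 = (5376, 3904)
w3·Lw3 = 528·5376 + 368·3904 = 4275200; w3·w3 = 528·528 + 368·368 = 414208
λ ≈ 4275200/414208 = 10.3214

10.3214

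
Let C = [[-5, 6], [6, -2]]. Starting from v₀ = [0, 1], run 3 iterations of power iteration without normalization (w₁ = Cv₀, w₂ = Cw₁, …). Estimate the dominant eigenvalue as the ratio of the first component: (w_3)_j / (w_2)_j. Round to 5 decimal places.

w1 = Cv₀ = ((-5)·0 + 6·1; 6·0 + (-2)·1) = (6, -2)
w2 = Cw1 = ((-5)·6 + 6·(-2); 6·6 + (-2)·(-2)) = (-42, 40)
w3 = Cw2 = (450, -332)
Ratio at component: 450 / -42 = -10.71429

-10.71429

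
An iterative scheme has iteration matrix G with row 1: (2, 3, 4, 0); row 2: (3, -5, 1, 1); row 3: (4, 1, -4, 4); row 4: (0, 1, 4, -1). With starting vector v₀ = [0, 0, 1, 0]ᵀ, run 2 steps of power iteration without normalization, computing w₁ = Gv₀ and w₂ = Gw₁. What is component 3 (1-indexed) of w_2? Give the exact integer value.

49

w1 = Gv₀ = (4, 1, -4, 4)
w2 = Gw1 = (-5, 7, 49, -19)
The requested component of w2 is 49.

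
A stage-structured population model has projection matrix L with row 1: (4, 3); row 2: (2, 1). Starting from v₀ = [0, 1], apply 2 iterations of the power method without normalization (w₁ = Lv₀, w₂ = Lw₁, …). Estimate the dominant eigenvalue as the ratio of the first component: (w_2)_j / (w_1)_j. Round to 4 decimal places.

5.0000

w1 = Lv₀ = (4·0 + 3·1; 2·0 + 1·1) = (3, 1)
w2 = Lw1 = (4·3 + 3·1; 2·3 + 1·1) = (15, 7)
Ratio at component: 15 / 3 = 5.0000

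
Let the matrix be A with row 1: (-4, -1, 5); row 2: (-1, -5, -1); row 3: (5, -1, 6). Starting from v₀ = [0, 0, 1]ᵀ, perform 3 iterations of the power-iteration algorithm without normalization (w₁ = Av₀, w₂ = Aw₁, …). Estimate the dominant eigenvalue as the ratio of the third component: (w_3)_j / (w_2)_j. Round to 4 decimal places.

w1 = Av₀ = (5, -1, 6)
w2 = Aw1 = (11, -6, 62)
w3 = Aw2 = (272, -43, 433)
Ratio at component: 433 / 62 = 6.9839

λ ≈ 6.9839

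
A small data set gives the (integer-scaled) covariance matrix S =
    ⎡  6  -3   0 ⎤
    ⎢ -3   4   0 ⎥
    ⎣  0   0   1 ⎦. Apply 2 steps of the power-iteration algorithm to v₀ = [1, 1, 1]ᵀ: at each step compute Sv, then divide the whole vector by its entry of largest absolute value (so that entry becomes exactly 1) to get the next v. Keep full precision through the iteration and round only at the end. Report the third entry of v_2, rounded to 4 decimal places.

0.0667

Sv0 = (3.00000, 1.00000, 1.00000); divide by 3.00000 → v1 = (1.00000, 0.33333, 0.33333)
Sv1 = (5.00000, -1.66667, 0.33333); divide by 5.00000 → v2 = (1.00000, -0.33333, 0.06667)
Requested entry of v2: 1/15 = 0.0667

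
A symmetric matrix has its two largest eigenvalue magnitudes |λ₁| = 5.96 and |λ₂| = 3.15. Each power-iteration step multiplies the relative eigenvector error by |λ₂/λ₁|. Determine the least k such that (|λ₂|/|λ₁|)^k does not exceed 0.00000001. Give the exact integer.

29

|λ₂/λ₁| = 3.15/5.96 = 0.52852
Need k ≥ ln(0.00000001) / ln(0.52852) = -18.4207 / -0.6377 ≈ 28.888
Smallest integer k satisfying the bound: 29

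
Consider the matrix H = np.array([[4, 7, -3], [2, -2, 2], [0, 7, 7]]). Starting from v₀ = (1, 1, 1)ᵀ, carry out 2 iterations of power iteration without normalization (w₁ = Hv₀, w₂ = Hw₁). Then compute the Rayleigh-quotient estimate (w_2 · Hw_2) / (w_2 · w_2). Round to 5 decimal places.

w1 = Hv₀ = (8, 2, 14)
w2 = Hw1 = (4, 40, 112)
Hw2 = (-40, 152, 1064)
w2·Hw2 = 4·(-40) + 40·152 + 112·1064 = 125088; w2·w2 = 4·4 + 40·40 + 112·112 = 14160
λ ≈ 125088/14160 = 8.83390

8.83390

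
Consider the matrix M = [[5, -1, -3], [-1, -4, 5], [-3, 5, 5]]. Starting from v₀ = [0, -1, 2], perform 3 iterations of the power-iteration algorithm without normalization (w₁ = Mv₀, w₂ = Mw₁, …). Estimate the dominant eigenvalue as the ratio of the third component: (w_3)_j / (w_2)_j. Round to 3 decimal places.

λ ≈ 5.291

w1 = Mv₀ = (-5, 14, 5)
w2 = Mw1 = (-54, -26, 110)
w3 = Mw2 = (-574, 708, 582)
Ratio at component: 582 / 110 = 5.291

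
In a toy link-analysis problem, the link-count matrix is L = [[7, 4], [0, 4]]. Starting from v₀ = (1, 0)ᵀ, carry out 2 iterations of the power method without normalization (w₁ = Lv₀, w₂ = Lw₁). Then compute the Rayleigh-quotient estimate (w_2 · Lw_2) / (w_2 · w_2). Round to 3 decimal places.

7.000

w1 = Lv₀ = (7·1 + 4·0; 0·1 + 4·0) = (7, 0)
w2 = Lw1 = (7·7 + 4·0; 0·7 + 4·0) = (49, 0)
Lw2 = (343, 0)
w2·Lw2 = 49·343 + 0·0 = 16807; w2·w2 = 49·49 + 0·0 = 2401
λ ≈ 16807/2401 = 7.000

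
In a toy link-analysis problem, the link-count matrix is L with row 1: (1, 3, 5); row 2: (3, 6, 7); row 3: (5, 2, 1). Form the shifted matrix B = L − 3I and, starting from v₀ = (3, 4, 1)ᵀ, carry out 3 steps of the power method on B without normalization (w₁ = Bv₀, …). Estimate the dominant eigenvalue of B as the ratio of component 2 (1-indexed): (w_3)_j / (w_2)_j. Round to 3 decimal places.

6.727

B = L − 3I has rows (-2, 3, 5); (3, 3, 7); (5, 2, -2)
w1 = Bv₀ = ((-2)·3 + 3·4 + 5·1; 3·3 + 3·4 + 7·1; 5·3 + 2·4 + (-2)·1) = (11, 28, 21)
w2 = Bw1 = ((-2)·11 + 3·28 + 5·21; 3·11 + 3·28 + 7·21; 5·11 + 2·28 + (-2)·21) = (167, 264, 69)
w3 = Bw2 = (803, 1776, 1225)
Ratio: 1776/264 = 6.727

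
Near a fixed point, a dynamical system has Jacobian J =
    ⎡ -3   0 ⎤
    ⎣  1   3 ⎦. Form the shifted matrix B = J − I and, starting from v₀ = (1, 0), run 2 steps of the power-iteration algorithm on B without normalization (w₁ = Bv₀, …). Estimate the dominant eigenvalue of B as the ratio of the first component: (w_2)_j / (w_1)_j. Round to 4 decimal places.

-4.0000

B = J − I has rows (-4, 0); (1, 2)
w1 = Bv₀ = ((-4)·1 + 0·0; 1·1 + 2·0) = (-4, 1)
w2 = Bw1 = ((-4)·(-4) + 0·1; 1·(-4) + 2·1) = (16, -2)
Ratio: 16/-4 = -4.0000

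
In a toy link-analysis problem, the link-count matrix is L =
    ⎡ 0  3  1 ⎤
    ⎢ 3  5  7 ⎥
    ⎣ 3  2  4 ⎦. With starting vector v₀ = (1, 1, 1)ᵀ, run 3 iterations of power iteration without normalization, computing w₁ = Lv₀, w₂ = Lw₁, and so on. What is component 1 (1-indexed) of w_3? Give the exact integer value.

528

w1 = Lv₀ = (4, 15, 9)
w2 = Lw1 = (54, 150, 78)
w3 = Lw2 = (528, 1458, 774)
The requested component of w3 is 528.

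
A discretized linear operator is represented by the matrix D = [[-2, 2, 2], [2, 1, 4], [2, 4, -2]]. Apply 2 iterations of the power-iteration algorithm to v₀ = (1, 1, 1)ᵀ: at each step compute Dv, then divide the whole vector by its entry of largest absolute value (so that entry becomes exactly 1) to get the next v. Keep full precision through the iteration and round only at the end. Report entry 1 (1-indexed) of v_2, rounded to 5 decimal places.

Dv0 = (2.000000, 7.000000, 4.000000); divide by 7.000000 → v1 = (0.285714, 1.000000, 0.571429)
Dv1 = (2.571429, 3.857143, 3.428571); divide by 3.857143 → v2 = (0.666667, 1.000000, 0.888889)
Requested entry of v2: 18/27 = 0.66667

0.66667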